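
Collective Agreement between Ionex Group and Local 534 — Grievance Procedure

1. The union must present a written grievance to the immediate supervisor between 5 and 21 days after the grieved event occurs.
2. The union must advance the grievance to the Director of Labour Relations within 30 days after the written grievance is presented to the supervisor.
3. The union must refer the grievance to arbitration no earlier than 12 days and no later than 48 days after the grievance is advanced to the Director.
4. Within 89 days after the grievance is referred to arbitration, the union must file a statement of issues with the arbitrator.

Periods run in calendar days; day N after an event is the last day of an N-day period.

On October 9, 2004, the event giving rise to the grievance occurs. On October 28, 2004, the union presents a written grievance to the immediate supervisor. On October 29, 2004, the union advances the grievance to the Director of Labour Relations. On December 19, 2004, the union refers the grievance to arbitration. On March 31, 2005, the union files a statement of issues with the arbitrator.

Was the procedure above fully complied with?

No

Step 1 — 5 and 21 days from October 9, 2004 (when the grieved event occurs) are October 14, 2004 and October 30, 2004 respectively; done October 28, 2004 — within the window.
Step 2 — counting 30 days from October 28, 2004 (when the written grievance is presented to the supervisor) gives a deadline of November 27, 2004; done October 29, 2004 — timely.
Step 3 — 12 and 48 days from October 29, 2004 (when the grievance is advanced to the Director) are November 10, 2004 and December 16, 2004 respectively; December 19, 2004 is 3 days past the end of the window.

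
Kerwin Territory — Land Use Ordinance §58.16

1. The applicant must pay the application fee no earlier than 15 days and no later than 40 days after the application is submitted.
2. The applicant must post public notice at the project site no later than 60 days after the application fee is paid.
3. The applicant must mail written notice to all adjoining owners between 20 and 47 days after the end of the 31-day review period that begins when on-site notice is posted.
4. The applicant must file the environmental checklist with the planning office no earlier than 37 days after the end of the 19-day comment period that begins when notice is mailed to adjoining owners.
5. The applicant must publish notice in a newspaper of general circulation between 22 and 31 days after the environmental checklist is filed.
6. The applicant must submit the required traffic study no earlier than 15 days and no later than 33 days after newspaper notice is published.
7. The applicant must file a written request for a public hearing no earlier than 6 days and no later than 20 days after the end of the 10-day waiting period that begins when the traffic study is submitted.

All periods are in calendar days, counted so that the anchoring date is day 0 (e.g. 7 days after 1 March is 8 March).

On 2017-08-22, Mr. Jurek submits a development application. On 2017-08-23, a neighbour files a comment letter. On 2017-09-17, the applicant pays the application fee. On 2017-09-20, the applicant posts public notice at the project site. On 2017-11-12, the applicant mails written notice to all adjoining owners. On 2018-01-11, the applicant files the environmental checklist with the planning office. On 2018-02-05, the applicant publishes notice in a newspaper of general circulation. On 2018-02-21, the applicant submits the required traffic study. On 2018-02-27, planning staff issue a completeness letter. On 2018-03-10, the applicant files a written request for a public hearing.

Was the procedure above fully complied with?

Yes

Step 1 — 15 and 40 days from 2017-08-22 (when the application is submitted) are 2017-09-06 and 2017-10-01 respectively; 2017-09-17 falls inside that range.
Step 2 — counting 60 days from 2017-09-17 (when the application fee is paid) gives a deadline of 2017-11-16; done 2017-09-20 — timely.
Step 3 — 20 and 47 days from 2017-10-21 (end of the 31-day review period, which began when on-site notice is posted on 2017-09-20) are 2017-11-10 and 2017-12-07 respectively; done 2017-11-12 — within the window.
Step 4 — must wait 37 days from 2017-12-01 (end of the 19-day comment period, which began when notice is mailed to adjoining owners on 2017-11-12), so not before 2018-01-07; done 2018-01-11, after the minimum wait.
Step 5 — 22 and 31 days from 2018-01-11 (when the environmental checklist is filed) are 2018-02-02 and 2018-02-11 respectively; done 2018-02-05, which is between those dates.
Step 6 — 15 and 33 days from 2018-02-05 (when newspaper notice is published) are 2018-02-20 and 2018-03-10 respectively; done 2018-02-21 — within the window.
Step 7 — 6 and 20 days from 2018-03-03 (end of the 10-day waiting period, which began when the traffic study is submitted on 2018-02-21) are 2018-03-09 and 2018-03-23 respectively; done 2018-03-10, which is between those dates.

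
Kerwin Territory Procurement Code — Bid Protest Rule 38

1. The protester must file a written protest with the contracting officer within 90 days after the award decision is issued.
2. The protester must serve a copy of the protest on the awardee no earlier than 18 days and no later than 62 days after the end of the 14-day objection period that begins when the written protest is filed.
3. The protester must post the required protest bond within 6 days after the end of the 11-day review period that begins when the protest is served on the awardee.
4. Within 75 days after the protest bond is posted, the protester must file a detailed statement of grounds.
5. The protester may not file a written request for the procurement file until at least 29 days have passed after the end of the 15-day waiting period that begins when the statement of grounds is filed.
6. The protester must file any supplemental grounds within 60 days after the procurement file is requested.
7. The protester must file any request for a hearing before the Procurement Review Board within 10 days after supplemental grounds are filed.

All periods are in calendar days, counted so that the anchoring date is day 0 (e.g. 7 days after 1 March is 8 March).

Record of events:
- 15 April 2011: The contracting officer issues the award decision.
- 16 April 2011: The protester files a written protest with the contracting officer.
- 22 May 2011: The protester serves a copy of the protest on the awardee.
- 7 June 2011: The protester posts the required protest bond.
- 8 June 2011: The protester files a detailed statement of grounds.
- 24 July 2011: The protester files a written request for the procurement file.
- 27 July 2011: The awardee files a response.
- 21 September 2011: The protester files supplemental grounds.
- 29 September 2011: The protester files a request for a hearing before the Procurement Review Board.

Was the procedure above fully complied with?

Yes

Step 1 — counting 90 days from 15 April 2011 (when the award decision is issued) gives a deadline of 14 July 2011; done 16 April 2011 — timely.
Step 2 — 18 and 62 days from 30 April 2011 (end of the 14-day objection period, which began when the written protest is filed on 16 April 2011) are 18 May 2011 and 1 July 2011 respectively; done 22 May 2011 — within the window.
Step 3 — counting 6 days from 2 June 2011 (end of the 11-day review period, which began when the protest is served on the awardee on 22 May 2011) gives a deadline of 8 June 2011; 7 June 2011 is within that limit.
Step 4 — counting 75 days from 7 June 2011 (when the protest bond is posted) gives a deadline of 21 August 2011; done 8 June 2011 — timely.
Step 5 — must wait 29 days from 23 June 2011 (end of the 15-day waiting period, which began when the statement of grounds is filed on 8 June 2011), so not before 22 July 2011; done 24 July 2011, after the minimum wait.
Step 6 — counting 60 days from 24 July 2011 (when the procurement file is requested) gives a deadline of 22 September 2011; completed 21 September 2011, before the deadline.
Step 7 — counting 10 days from 21 September 2011 (when supplemental grounds are filed) gives a deadline of 1 October 2011; 29 September 2011 is within that limit.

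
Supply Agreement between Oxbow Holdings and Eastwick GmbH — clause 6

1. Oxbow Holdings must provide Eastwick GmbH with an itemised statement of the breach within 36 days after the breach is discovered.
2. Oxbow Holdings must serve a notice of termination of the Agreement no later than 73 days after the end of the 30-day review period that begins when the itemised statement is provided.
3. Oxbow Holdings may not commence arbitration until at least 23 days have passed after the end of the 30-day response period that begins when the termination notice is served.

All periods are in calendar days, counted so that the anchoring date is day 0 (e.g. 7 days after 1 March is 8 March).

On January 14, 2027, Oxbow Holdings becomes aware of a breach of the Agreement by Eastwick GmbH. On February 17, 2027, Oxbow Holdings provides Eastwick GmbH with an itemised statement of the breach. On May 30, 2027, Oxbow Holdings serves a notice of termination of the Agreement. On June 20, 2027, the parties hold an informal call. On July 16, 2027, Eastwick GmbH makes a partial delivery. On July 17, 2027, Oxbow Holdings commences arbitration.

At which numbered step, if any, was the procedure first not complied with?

Step 3

Step 1: 36 days after January 14, 2027 (when the breach is discovered) is February 19, 2027; done February 17, 2027 — timely.
Step 2: 73 days after March 19, 2027 (end of the 30-day review period, which began when the itemised statement is provided on February 17, 2027) is May 31, 2027; May 30, 2027 is within that limit.
Step 3: the earliest permitted date is 23 days after June 29, 2027 (end of the 30-day response period, which began when the termination notice is served on May 30, 2027), i.e. July 22, 2027; July 17, 2027 is 5 days before the earliest permitted date.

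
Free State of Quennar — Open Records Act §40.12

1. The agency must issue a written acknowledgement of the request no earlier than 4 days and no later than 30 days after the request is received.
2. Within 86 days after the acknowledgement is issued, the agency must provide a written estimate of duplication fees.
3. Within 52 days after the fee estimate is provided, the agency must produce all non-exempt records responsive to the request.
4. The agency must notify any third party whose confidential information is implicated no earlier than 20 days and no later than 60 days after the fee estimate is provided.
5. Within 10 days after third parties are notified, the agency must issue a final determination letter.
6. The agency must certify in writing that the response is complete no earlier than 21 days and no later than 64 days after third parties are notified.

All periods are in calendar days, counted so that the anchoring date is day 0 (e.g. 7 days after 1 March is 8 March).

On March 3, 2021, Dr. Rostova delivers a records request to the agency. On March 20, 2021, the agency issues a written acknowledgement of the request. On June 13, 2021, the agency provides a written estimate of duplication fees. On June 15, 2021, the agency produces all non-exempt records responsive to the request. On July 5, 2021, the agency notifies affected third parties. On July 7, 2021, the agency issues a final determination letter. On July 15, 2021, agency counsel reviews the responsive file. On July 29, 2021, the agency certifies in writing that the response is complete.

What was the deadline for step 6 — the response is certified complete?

September 7, 2021

Step 6 runs from July 5, 2021, when third parties are notified. The window is 21–64 days after July 5, 2021; it closes on September 7, 2021.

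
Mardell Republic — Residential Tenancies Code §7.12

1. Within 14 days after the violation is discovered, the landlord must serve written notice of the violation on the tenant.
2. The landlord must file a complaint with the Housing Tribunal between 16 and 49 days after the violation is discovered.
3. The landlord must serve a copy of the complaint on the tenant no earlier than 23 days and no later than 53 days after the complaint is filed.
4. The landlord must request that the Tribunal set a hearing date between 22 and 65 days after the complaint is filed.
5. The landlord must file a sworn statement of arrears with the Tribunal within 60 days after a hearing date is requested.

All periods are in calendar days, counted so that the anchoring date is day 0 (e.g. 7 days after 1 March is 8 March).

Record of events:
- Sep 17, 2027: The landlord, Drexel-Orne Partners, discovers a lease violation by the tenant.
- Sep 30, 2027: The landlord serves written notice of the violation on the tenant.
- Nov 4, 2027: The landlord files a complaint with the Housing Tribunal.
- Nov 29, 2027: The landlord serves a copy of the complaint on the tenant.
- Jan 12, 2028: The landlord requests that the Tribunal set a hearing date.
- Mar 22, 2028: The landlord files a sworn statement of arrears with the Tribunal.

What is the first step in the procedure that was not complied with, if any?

Step 1 — counting 14 days from Sep 17, 2027 (when the violation is discovered) gives a deadline of Oct 1, 2027; completed Sep 30, 2027, before the deadline.
Step 2 — 16 and 49 days from Sep 17, 2027 (when the violation is discovered) are Oct 3, 2027 and Nov 5, 2027 respectively; done Nov 4, 2027 — within the window.
Step 3 — 23 and 53 days from Nov 4, 2027 (when the complaint is filed) are Nov 27, 2027 and Dec 27, 2027 respectively; done Nov 29, 2027 — within the window.
Step 4 — 22 and 65 days from Nov 4, 2027 (when the complaint is filed) are Nov 26, 2027 and Jan 8, 2028 respectively; done Jan 12, 2028 — 4 days after the window closed.

Step 4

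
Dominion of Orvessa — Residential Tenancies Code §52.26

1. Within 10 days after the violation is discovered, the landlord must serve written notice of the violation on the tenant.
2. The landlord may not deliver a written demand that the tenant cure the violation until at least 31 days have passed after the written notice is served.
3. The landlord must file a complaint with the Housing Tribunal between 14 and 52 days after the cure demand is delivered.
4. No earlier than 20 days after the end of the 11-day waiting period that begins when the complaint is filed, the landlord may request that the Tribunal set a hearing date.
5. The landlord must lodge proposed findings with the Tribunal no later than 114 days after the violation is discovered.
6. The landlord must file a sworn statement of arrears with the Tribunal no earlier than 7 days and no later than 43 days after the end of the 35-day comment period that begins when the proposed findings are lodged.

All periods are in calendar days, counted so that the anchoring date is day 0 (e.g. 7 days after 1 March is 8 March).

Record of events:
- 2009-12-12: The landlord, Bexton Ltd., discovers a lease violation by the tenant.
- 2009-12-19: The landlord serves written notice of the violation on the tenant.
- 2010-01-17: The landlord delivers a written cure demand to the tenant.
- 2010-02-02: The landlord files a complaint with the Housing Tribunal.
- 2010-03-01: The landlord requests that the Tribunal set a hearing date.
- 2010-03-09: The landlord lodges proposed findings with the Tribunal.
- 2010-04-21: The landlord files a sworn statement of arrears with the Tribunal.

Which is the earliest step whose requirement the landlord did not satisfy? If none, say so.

Step 1: 10 days after 2009-12-12 (when the violation is discovered) is 2009-12-22; 2009-12-19 is within that limit.
Step 2: the earliest permitted date is 31 days after 2009-12-19 (when the written notice is served), i.e. 2010-01-19; acted on 2010-01-17, 2 days prematurely.

Step 2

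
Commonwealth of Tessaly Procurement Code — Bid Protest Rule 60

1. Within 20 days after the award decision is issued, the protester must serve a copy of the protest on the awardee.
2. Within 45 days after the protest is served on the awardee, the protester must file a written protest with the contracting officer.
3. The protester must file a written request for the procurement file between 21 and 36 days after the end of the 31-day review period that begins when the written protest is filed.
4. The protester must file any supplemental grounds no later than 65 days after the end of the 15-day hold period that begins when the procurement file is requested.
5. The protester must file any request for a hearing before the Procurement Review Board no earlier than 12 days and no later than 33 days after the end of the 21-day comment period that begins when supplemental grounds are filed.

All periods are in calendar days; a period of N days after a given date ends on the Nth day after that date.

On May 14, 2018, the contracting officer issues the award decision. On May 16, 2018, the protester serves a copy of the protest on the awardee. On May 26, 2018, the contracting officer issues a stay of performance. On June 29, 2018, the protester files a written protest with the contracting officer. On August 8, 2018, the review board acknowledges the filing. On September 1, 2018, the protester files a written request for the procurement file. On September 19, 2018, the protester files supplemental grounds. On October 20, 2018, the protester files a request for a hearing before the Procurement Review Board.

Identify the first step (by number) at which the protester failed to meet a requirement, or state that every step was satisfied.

Step 5

Step 1: 20 days after May 14, 2018 (when the award decision is issued) is June 3, 2018; May 16, 2018 is within that limit.
Step 2: 45 days after May 16, 2018 (when the protest is served on the awardee) is June 30, 2018; completed June 29, 2018, before the deadline.
Step 3: the window is 21–36 days after July 30, 2018 (end of the 31-day review period, which began when the written protest is filed on June 29, 2018), so August 20, 2018 through September 4, 2018; done September 1, 2018, which is between those dates.
Step 4: 65 days after September 16, 2018 (end of the 15-day hold period, which began when the procurement file is requested on September 1, 2018) is November 20, 2018; completed September 19, 2018, before the deadline.
Step 5: the window is 12–33 days after October 10, 2018 (end of the 21-day comment period, which began when supplemental grounds are filed on September 19, 2018), so October 22, 2018 through November 12, 2018; done October 20, 2018 — 2 days before the window opened.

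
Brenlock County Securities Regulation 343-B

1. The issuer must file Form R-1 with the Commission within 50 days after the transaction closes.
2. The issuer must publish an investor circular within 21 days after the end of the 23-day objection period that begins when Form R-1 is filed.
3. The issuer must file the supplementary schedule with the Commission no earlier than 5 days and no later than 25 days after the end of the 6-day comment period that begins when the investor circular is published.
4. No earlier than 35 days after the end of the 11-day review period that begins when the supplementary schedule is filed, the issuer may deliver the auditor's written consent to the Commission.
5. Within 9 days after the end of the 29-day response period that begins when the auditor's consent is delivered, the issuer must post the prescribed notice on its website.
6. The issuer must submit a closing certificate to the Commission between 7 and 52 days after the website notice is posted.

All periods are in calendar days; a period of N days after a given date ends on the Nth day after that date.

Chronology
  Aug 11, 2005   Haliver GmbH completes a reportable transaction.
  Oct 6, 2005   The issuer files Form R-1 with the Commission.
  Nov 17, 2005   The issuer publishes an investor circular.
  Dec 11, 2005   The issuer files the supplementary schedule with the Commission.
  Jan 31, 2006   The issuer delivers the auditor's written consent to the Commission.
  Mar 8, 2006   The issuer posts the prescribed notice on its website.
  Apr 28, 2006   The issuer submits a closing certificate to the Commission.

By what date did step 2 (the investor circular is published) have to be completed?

Form R-1 is filed on Oct 6, 2005; the 23-day objection period therefore ends Oct 29, 2005, and step 2 runs from that date. 21 days after Oct 29, 2005 is Nov 19, 2005.

Nov 19, 2005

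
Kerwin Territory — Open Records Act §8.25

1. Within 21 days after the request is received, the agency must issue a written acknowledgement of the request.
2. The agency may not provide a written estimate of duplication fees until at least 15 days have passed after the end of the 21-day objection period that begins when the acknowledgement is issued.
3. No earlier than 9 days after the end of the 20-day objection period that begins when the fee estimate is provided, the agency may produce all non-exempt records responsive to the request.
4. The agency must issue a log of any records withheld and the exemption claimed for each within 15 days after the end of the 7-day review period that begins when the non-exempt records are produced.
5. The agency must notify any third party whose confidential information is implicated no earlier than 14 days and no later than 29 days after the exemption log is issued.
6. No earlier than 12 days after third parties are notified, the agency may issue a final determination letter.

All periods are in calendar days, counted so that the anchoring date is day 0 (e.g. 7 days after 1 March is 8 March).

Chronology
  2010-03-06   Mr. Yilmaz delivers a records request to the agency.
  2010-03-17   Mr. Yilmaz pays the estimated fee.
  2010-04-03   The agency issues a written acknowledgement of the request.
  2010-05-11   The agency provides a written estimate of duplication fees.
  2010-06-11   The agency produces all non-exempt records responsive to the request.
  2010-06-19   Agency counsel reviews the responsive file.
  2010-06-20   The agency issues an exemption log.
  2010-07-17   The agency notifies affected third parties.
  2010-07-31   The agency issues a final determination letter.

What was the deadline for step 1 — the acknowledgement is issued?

Step 1 runs from 2010-03-06, when the request is received. 21 days after 2010-03-06 is 2010-03-27.

2010-03-27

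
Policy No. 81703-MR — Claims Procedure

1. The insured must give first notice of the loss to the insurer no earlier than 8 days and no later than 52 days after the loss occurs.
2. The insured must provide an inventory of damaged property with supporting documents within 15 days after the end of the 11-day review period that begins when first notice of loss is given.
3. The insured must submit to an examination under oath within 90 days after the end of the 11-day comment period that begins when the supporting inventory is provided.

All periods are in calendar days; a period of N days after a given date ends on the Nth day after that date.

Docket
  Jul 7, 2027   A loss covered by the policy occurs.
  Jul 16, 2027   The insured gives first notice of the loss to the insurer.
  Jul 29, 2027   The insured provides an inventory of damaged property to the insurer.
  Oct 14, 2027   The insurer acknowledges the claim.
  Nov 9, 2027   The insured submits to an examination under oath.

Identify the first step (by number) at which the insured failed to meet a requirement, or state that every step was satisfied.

Step 3

Step 1: the window is 8–52 days after Jul 7, 2027 (when the loss occurs), so Jul 15, 2027 through Aug 28, 2027; done Jul 16, 2027, which is between those dates.
Step 2: 15 days after Jul 27, 2027 (end of the 11-day review period, which began when first notice of loss is given on Jul 16, 2027) is Aug 11, 2027; Jul 29, 2027 is within that limit.
Step 3: 90 days after Aug 9, 2027 (end of the 11-day comment period, which began when the supporting inventory is provided on Jul 29, 2027) is Nov 7, 2027; Nov 9, 2027 misses that deadline by 2 days.
The procedure was therefore not followed at step 3.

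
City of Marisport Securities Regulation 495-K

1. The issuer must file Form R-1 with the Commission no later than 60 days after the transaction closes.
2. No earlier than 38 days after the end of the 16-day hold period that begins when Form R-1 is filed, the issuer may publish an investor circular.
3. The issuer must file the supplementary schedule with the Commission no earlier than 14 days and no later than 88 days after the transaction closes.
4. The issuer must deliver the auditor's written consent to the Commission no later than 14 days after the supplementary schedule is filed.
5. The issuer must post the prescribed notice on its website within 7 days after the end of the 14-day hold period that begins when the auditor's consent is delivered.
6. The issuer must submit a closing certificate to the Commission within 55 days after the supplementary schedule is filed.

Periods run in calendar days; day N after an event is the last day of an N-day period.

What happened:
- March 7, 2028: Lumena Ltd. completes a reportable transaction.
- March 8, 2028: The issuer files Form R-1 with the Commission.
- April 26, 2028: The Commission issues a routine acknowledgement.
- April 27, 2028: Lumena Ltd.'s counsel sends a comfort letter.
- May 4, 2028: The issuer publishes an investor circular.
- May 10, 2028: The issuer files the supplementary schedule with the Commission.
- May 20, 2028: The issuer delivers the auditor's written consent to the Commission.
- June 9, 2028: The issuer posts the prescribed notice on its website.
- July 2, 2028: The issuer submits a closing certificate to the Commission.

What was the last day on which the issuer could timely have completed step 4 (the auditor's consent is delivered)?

May 24, 2028

Step 4 runs from May 10, 2028, when the supplementary schedule is filed. 14 days after May 10, 2028 is May 24, 2028.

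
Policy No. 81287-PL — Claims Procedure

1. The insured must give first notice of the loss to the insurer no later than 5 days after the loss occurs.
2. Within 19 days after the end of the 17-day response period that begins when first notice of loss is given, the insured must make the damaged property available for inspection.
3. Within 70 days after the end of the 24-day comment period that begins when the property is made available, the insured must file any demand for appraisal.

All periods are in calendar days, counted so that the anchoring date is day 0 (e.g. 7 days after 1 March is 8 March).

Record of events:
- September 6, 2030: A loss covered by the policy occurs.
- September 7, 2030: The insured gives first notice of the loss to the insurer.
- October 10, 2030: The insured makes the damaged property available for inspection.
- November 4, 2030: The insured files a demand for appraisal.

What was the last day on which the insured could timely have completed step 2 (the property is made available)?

First notice of loss is given on September 7, 2030; the 17-day response period therefore ends September 24, 2030, and step 2 runs from that date. 19 days after September 24, 2030 is October 13, 2030.

October 13, 2030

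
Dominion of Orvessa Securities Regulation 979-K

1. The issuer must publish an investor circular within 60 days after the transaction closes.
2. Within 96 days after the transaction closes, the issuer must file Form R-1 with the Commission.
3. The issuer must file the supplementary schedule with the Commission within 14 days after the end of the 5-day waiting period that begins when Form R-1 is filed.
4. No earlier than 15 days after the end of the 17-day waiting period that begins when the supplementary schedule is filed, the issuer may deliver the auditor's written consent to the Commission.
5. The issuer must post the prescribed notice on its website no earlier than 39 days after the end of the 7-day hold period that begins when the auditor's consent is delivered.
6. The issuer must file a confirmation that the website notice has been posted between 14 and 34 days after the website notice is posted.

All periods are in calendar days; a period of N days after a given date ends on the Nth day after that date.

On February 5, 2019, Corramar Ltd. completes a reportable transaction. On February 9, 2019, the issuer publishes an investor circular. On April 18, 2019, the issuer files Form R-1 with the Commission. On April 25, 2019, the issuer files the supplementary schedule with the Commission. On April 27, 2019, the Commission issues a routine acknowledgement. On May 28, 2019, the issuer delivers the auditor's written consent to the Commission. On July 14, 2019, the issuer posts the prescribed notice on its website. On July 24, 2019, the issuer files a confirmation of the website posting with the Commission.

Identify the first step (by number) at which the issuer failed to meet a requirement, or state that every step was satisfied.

Step 6

(1) due by February 5, 2019 + 60 days = April 6, 2019; February 9, 2019 is within that limit.
(2) due by February 5, 2019 + 96 days = May 12, 2019; completed April 18, 2019, before the deadline.
(3) due by April 23, 2019 + 14 days = May 7, 2019; done April 25, 2019 — timely.
(4) permitted from May 12, 2019 + 15 days = May 27, 2019 onward; May 28, 2019 is on or after that date.
(5) permitted from June 4, 2019 + 39 days = July 13, 2019 onward; done July 14, 2019 — permitted.
(6) the permitted window runs from July 14, 2019 + 14 = July 28, 2019 to July 14, 2019 + 34 = August 17, 2019; done July 24, 2019 — 4 days before the window opened.
That is the first point of non-compliance.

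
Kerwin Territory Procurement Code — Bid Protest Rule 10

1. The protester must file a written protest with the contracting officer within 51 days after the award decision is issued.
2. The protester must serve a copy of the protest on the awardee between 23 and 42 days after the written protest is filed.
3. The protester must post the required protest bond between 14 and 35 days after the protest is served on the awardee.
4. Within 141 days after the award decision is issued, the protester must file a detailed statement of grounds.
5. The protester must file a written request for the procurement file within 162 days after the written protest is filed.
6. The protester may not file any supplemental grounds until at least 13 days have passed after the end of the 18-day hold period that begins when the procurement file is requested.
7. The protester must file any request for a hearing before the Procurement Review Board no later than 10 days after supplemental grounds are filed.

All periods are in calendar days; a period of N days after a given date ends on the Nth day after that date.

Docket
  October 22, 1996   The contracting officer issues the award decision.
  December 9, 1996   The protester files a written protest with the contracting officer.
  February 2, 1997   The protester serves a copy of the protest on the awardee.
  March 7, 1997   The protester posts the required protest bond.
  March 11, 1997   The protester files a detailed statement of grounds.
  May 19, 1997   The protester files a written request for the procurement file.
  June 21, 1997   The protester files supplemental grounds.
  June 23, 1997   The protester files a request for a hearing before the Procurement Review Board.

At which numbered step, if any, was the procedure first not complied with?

Step 2

Step 1: 51 days after October 22, 1996 (when the award decision is issued) is December 12, 1996; done December 9, 1996 — timely.
Step 2: the window is 23–42 days after December 9, 1996 (when the written protest is filed), so January 1, 1997 through January 20, 1997; done February 2, 1997 — 13 days after the window closed.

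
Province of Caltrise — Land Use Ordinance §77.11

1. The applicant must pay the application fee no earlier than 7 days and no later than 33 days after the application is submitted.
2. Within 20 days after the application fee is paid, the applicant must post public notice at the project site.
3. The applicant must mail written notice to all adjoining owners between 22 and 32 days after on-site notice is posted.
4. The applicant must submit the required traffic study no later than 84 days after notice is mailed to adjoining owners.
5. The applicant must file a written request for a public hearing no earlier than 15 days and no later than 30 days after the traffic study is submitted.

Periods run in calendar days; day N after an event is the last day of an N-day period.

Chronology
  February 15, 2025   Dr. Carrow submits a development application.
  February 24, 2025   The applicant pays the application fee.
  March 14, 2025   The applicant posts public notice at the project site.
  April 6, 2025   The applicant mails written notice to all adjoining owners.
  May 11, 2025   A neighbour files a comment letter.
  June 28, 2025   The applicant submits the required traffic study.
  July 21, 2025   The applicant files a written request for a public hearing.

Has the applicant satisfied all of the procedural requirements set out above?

Yes

Step 1: the window is 7–33 days after February 15, 2025 (when the application is submitted), so February 22, 2025 through March 20, 2025; done February 24, 2025, which is between those dates.
Step 2: 20 days after February 24, 2025 (when the application fee is paid) is March 16, 2025; March 14, 2025 is within that limit.
Step 3: the window is 22–32 days after March 14, 2025 (when on-site notice is posted), so April 5, 2025 through April 15, 2025; April 6, 2025 falls inside that range.
Step 4: 84 days after April 6, 2025 (when notice is mailed to adjoining owners) is June 29, 2025; completed June 28, 2025, before the deadline.
Step 5: the window is 15–30 days after June 28, 2025 (when the traffic study is submitted), so July 13, 2025 through July 28, 2025; done July 21, 2025 — within the window.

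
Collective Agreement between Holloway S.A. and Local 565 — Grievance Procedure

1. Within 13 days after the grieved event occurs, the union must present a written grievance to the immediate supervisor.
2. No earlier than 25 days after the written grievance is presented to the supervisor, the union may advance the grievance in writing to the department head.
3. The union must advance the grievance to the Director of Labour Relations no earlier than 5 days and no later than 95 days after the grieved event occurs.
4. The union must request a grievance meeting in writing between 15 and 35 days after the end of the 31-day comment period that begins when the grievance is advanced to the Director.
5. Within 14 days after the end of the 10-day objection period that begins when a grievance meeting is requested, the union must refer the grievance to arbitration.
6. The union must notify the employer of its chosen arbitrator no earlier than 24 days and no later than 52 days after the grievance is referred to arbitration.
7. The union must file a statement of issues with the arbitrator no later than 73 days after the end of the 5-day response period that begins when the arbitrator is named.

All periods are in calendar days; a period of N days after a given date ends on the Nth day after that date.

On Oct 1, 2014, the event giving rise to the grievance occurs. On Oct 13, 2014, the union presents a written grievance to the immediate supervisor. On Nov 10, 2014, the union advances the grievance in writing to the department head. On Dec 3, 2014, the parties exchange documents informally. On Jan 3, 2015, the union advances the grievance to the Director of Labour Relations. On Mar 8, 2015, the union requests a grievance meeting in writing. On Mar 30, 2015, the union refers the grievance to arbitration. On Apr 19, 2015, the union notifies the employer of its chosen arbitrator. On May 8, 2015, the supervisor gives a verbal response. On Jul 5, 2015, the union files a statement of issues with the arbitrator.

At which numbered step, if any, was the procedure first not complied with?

(1) due by Oct 1, 2014 + 13 days = Oct 14, 2014; done Oct 13, 2014 — timely.
(2) permitted from Oct 13, 2014 + 25 days = Nov 7, 2014 onward; done Nov 10, 2014 — permitted.
(3) the permitted window runs from Oct 1, 2014 + 5 = Oct 6, 2014 to Oct 1, 2014 + 95 = Jan 4, 2015; done Jan 3, 2015 — within the window.
(4) the permitted window runs from Feb 3, 2015 + 15 = Feb 18, 2015 to Feb 3, 2015 + 35 = Mar 10, 2015; done Mar 8, 2015 — within the window.
(5) due by Mar 18, 2015 + 14 days = Apr 1, 2015; Mar 30, 2015 is within that limit.
(6) the permitted window runs from Mar 30, 2015 + 24 = Apr 23, 2015 to Mar 30, 2015 + 52 = May 21, 2015; done Apr 19, 2015 — 4 days before the window opened.

Step 6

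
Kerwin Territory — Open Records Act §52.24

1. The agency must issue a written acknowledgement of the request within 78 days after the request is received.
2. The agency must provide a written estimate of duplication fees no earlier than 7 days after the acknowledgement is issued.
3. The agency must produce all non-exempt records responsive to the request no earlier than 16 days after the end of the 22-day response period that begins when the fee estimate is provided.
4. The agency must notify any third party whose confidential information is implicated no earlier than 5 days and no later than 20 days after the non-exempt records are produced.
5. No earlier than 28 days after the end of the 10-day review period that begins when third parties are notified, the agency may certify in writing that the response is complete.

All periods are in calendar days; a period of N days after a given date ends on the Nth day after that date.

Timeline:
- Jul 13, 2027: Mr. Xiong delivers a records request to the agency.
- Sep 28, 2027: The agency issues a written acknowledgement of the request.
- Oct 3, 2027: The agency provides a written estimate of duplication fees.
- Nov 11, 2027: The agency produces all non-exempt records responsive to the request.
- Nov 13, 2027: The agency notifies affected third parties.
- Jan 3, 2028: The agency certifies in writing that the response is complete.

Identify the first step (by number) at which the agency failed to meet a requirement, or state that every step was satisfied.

Step 1: 78 days after Jul 13, 2027 (when the request is received) is Sep 29, 2027; completed Sep 28, 2027, before the deadline.
Step 2: the earliest permitted date is 7 days after Sep 28, 2027 (when the acknowledgement is issued), i.e. Oct 5, 2027; done Oct 3, 2027 — 2 days too early.

Step 2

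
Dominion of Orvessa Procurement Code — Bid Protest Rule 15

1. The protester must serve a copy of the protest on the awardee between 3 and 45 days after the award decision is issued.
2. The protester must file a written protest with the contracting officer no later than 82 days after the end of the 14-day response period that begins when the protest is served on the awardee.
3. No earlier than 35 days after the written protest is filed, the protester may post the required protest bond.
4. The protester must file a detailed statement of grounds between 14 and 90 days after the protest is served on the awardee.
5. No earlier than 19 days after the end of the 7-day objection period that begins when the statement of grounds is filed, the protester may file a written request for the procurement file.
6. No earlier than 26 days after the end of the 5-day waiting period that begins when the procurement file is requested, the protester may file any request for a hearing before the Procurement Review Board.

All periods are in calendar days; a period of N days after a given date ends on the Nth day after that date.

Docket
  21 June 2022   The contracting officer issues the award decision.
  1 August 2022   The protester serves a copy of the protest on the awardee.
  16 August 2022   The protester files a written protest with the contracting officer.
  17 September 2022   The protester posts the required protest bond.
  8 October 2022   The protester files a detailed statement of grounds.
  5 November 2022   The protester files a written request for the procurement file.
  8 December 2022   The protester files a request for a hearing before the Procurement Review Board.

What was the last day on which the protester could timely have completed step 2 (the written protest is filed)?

5 November 2022

The protest is served on the awardee on 1 August 2022; the 14-day response period therefore ends 15 August 2022, and step 2 runs from that date. 82 days after 15 August 2022 is 5 November 2022.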